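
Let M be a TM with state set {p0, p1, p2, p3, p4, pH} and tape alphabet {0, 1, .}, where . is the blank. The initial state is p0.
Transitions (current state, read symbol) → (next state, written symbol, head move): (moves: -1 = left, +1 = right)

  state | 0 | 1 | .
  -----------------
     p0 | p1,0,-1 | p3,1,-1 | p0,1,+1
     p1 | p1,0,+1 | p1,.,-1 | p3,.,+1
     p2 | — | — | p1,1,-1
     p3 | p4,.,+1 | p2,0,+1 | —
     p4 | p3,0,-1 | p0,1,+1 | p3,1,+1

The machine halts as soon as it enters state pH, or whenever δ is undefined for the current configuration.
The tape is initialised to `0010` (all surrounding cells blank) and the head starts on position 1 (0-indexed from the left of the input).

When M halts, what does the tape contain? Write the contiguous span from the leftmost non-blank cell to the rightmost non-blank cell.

state=p0 head=1 tape=0[0]10..   (p0,0)→(p1,0,-1)
state=p1 head=0 tape=[0]010..   (p1,0)→(p1,0,+1)
state=p1 head=1 tape=0[0]10..   (p1,0)→(p1,0,+1)
state=p1 head=2 tape=00[1]0..   (p1,1)→(p1,.,-1)
state=p1 head=1 tape=0[0].0..   (p1,0)→(p1,0,+1)
state=p1 head=2 tape=00[.]0..   (p1,.)→(p3,.,+1)
state=p3 head=3 tape=00.[0]..   (p3,0)→(p4,.,+1)
state=p4 head=4 tape=00..[.].   (p4,.)→(p3,1,+1)
state=p3 head=5 tape=00..1[.]
The non-blank tape span at halt is 00..1.

00..1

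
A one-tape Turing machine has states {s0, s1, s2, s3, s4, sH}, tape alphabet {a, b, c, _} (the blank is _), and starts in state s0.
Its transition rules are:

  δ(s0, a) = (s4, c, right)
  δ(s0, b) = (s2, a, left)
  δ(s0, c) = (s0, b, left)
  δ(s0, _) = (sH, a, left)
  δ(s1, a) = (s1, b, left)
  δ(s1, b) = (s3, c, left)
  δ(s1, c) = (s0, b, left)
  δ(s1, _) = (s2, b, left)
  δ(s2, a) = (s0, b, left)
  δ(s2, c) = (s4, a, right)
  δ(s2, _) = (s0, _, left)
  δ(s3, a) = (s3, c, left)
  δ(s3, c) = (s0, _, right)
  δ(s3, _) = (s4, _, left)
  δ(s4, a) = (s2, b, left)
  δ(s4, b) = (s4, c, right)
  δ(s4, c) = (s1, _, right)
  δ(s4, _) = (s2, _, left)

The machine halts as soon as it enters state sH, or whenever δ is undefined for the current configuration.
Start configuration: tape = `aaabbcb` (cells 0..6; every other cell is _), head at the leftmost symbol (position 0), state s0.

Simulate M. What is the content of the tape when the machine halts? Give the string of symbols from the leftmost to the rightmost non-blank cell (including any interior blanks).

abbbb_bc

state=s0 head=0 tape=__[a]aabbcb   (s0,a)→(s4,c,right)
state=s4 head=1 tape=__c[a]abbcb   (s4,a)→(s2,b,left)
state=s2 head=0 tape=__[c]babbcb   (s2,c)→(s4,a,right)
state=s4 head=1 tape=__a[b]abbcb   (s4,b)→(s4,c,right)
state=s4 head=2 tape=__ac[a]bbcb   (s4,a)→(s2,b,left)
state=s2 head=1 tape=__a[c]bbbcb   (s2,c)→(s4,a,right)
state=s4 head=2 tape=__aa[b]bbcb   (s4,b)→(s4,c,right)
state=s4 head=3 tape=__aac[b]bcb   (s4,b)→(s4,c,right)
state=s4 head=4 tape=__aacc[b]cb   (s4,b)→(s4,c,right)
state=s4 head=5 tape=__aaccc[c]b   (s4,c)→(s1,_,right)
state=s1 head=6 tape=__aaccc_[b]   (s1,b)→(s3,c,left)
state=s3 head=5 tape=__aaccc[_]c   (s3,_)→(s4,_,left)
state=s4 head=4 tape=__aacc[c]_c   (s4,c)→(s1,_,right)
state=s1 head=5 tape=__aacc_[_]c   (s1,_)→(s2,b,left)
state=s2 head=4 tape=__aacc[_]bc   (s2,_)→(s0,_,left)
state=s0 head=3 tape=__aac[c]_bc   (s0,c)→(s0,b,left)
state=s0 head=2 tape=__aa[c]b_bc   (s0,c)→(s0,b,left)
state=s0 head=1 tape=__a[a]bb_bc   (s0,a)→(s4,c,right)
state=s4 head=2 tape=__ac[b]b_bc   (s4,b)→(s4,c,right)
state=s4 head=3 tape=__acc[b]_bc   (s4,b)→(s4,c,right)
state=s4 head=4 tape=__accc[_]bc   (s4,_)→(s2,_,left)
state=s2 head=3 tape=__acc[c]_bc   (s2,c)→(s4,a,right)
state=s4 head=4 tape=__acca[_]bc   (s4,_)→(s2,_,left)
state=s2 head=3 tape=__acc[a]_bc   (s2,a)→(s0,b,left)
state=s0 head=2 tape=__ac[c]b_bc   (s0,c)→(s0,b,left)
state=s0 head=1 tape=__a[c]bb_bc   (s0,c)→(s0,b,left)
state=s0 head=0 tape=__[a]bbb_bc   (s0,a)→(s4,c,right)
state=s4 head=1 tape=__c[b]bb_bc   (s4,b)→(s4,c,right)
state=s4 head=2 tape=__cc[b]b_bc   (s4,b)→(s4,c,right)
state=s4 head=3 tape=__ccc[b]_bc   (s4,b)→(s4,c,right)
state=s4 head=4 tape=__cccc[_]bc   (s4,_)→(s2,_,left)
state=s2 head=3 tape=__ccc[c]_bc   (s2,c)→(s4,a,right)
state=s4 head=4 tape=__ccca[_]bc   (s4,_)→(s2,_,left)
state=s2 head=3 tape=__ccc[a]_bc   (s2,a)→(s0,b,left)
state=s0 head=2 tape=__cc[c]b_bc   (s0,c)→(s0,b,left)
state=s0 head=1 tape=__c[c]bb_bc   (s0,c)→(s0,b,left)
state=s0 head=0 tape=__[c]bbb_bc   (s0,c)→(s0,b,left)
state=s0 head=-1 tape=_[_]bbbb_bc   (s0,_)→(sH,a,left)
state=sH head=-2 tape=[_]abbbb_bc
The non-blank tape span at halt is abbbb_bc.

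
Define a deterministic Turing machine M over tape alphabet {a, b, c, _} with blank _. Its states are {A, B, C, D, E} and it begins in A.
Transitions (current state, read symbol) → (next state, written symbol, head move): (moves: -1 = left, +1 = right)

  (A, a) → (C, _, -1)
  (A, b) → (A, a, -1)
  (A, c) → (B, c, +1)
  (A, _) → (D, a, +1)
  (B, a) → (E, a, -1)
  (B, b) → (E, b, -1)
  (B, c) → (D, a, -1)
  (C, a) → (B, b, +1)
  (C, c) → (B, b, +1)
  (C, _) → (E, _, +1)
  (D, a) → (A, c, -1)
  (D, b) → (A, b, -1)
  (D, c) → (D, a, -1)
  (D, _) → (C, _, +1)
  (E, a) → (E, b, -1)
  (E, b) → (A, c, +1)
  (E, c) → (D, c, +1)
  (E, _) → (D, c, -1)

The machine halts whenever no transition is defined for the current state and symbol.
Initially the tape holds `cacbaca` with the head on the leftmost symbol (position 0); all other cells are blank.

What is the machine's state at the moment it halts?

B

state=A head=0 tape=_[c]acbaca   (A,c)→(B,c,+1)
state=B head=1 tape=_c[a]cbaca   (B,a)→(E,a,-1)
state=E head=0 tape=_[c]acbaca   (E,c)→(D,c,+1)
state=D head=1 tape=_c[a]cbaca   (D,a)→(A,c,-1)
state=A head=0 tape=_[c]ccbaca   (A,c)→(B,c,+1)
state=B head=1 tape=_c[c]cbaca   (B,c)→(D,a,-1)
state=D head=0 tape=_[c]acbaca   (D,c)→(D,a,-1)
state=D head=-1 tape=[_]aacbaca   (D,_)→(C,_,+1)
state=C head=0 tape=_[a]acbaca   (C,a)→(B,b,+1)
state=B head=1 tape=_b[a]cbaca   (B,a)→(E,a,-1)
state=E head=0 tape=_[b]acbaca   (E,b)→(A,c,+1)
state=A head=1 tape=_c[a]cbaca   (A,a)→(C,_,-1)
state=C head=0 tape=_[c]_cbaca   (C,c)→(B,b,+1)
state=B head=1 tape=_b[_]cbaca
No transition is defined for (B, _); M halts in state B.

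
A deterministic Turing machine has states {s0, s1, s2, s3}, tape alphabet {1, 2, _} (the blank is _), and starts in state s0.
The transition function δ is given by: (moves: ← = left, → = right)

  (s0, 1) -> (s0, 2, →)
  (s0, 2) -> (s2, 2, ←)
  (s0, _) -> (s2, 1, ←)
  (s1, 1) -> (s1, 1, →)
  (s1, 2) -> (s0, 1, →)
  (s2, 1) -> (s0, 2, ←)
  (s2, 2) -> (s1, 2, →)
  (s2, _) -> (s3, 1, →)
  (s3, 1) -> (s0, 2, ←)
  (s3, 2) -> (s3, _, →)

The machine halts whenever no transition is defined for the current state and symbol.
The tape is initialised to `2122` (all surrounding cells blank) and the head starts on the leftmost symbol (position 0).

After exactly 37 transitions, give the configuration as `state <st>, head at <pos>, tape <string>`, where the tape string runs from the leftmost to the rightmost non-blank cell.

s0 | ____[2]122   read 2 → write 2, move ←, go to s2
s2 | ___[_]2122   read _ → write 1, move →, go to s3
s3 | ___1[2]122   read 2 → write _, move →, go to s3
s3 | ___1_[1]22   read 1 → write 2, move ←, go to s0
s0 | ___1[_]222   read _ → write 1, move ←, go to s2
s2 | ___[1]1222   read 1 → write 2, move ←, go to s0
s0 | __[_]21222   read _ → write 1, move ←, go to s2
s2 | _[_]121222   read _ → write 1, move →, go to s3
s3 | _1[1]21222   read 1 → write 2, move ←, go to s0
s0 | _[1]221222   read 1 → write 2, move →, go to s0
s0 | _2[2]21222   read 2 → write 2, move ←, go to s2
s2 | _[2]221222   read 2 → write 2, move →, go to s1
s1 | _2[2]21222   read 2 → write 1, move →, go to s0
s0 | _21[2]1222   read 2 → write 2, move ←, go to s2
s2 | _2[1]21222   read 1 → write 2, move ←, go to s0
s0 | _[2]221222   read 2 → write 2, move ←, go to s2
s2 | [_]2221222   read _ → write 1, move →, go to s3
s3 | 1[2]221222   read 2 → write _, move →, go to s3
s3 | 1_[2]21222   read 2 → write _, move →, go to s3
s3 | 1__[2]1222   read 2 → write _, move →, go to s3
s3 | 1___[1]222   read 1 → write 2, move ←, go to s0
s0 | 1__[_]2222   read _ → write 1, move ←, go to s2
s2 | 1_[_]12222   read _ → write 1, move →, go to s3
s3 | 1_1[1]2222   read 1 → write 2, move ←, go to s0
s0 | 1_[1]22222   read 1 → write 2, move →, go to s0
s0 | 1_2[2]2222   read 2 → write 2, move ←, go to s2
s2 | 1_[2]22222   read 2 → write 2, move →, go to s1
s1 | 1_2[2]2222   read 2 → write 1, move →, go to s0
s0 | 1_21[2]222   read 2 → write 2, move ←, go to s2
s2 | 1_2[1]2222   read 1 → write 2, move ←, go to s0
s0 | 1_[2]22222   read 2 → write 2, move ←, go to s2
s2 | 1[_]222222   read _ → write 1, move →, go to s3
s3 | 11[2]22222   read 2 → write _, move →, go to s3
s3 | 11_[2]2222   read 2 → write _, move →, go to s3
s3 | 11__[2]222   read 2 → write _, move →, go to s3
s3 | 11___[2]22   read 2 → write _, move →, go to s3
s3 | 11____[2]2   read 2 → write _, move →, go to s3
s3 | 11_____[2]
After 37 steps: state s3, head at 3, tape 11_____2.

state s3, head at 3, tape 11_____2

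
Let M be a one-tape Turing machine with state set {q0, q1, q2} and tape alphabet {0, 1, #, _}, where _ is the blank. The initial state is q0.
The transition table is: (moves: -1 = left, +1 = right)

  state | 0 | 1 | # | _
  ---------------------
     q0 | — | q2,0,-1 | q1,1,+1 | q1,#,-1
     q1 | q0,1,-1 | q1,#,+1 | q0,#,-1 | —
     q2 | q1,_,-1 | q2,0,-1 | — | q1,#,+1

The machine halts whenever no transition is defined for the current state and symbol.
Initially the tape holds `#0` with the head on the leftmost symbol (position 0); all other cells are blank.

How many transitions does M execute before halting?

8

q0 | _[#]0_   read # → write 1, move +1, go to q1
q1 | _1[0]_   read 0 → write 1, move -1, go to q0
q0 | _[1]1_   read 1 → write 0, move -1, go to q2
q2 | [_]01_   read _ → write #, move +1, go to q1
q1 | #[0]1_   read 0 → write 1, move -1, go to q0
q0 | [#]11_   read # → write 1, move +1, go to q1
q1 | 1[1]1_   read 1 → write #, move +1, go to q1
q1 | 1#[1]_   read 1 → write #, move +1, go to q1
q1 | 1##[_]
M halts after 8 transitions.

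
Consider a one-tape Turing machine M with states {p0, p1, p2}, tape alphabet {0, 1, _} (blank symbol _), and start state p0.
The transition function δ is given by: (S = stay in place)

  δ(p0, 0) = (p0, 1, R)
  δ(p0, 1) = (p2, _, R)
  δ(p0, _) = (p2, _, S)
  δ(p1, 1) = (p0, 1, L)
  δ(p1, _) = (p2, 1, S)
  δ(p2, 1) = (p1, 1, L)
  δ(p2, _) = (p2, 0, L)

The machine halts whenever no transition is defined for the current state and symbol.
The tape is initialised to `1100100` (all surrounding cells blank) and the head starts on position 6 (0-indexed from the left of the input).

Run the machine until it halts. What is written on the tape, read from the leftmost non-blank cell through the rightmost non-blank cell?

11001010

state=p0 head=6 tape=110010[0]_   (p0,0)→(p0,1,R)
state=p0 head=7 tape=1100101[_]   (p0,_)→(p2,_,S)
state=p2 head=7 tape=1100101[_]   (p2,_)→(p2,0,L)
state=p2 head=6 tape=110010[1]0   (p2,1)→(p1,1,L)
state=p1 head=5 tape=11001[0]10
The non-blank tape span at halt is 11001010.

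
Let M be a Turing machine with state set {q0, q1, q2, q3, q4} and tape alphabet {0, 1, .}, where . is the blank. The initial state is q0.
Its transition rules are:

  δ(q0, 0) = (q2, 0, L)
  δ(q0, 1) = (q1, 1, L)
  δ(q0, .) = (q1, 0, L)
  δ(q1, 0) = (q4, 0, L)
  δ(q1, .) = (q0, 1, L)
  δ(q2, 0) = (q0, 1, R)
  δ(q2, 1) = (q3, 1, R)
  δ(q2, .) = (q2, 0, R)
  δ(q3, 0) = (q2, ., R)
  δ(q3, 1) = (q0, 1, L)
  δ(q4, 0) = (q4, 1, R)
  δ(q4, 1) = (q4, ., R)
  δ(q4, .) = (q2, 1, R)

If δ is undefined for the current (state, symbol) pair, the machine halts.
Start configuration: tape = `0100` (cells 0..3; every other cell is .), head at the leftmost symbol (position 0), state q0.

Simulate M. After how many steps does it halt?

q0 | .[0]100   read 0 → write 0, move L, go to q2
q2 | [.]0100   read . → write 0, move R, go to q2
q2 | 0[0]100   read 0 → write 1, move R, go to q0
q0 | 01[1]00   read 1 → write 1, move L, go to q1
q1 | 0[1]100
M halts after 4 transitions.

4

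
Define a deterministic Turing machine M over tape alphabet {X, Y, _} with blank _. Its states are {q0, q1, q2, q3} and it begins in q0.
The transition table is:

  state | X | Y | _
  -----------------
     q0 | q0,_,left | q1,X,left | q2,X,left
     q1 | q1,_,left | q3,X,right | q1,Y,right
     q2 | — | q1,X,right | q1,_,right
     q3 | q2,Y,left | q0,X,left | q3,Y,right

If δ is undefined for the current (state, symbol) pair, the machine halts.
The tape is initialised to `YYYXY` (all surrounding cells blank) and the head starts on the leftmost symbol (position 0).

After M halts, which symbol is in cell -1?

q0 | ___[Y]YYXY   read Y → write X, move left, go to q1
q1 | __[_]XYYXY   read _ → write Y, move right, go to q1
q1 | __Y[X]YYXY   read X → write _, move left, go to q1
q1 | __[Y]_YYXY   read Y → write X, move right, go to q3
q3 | __X[_]YYXY   read _ → write Y, move right, go to q3
q3 | __XY[Y]YXY   read Y → write X, move left, go to q0
q0 | __X[Y]XYXY   read Y → write X, move left, go to q1
q1 | __[X]XXYXY   read X → write _, move left, go to q1
q1 | _[_]_XXYXY   read _ → write Y, move right, go to q1
q1 | _Y[_]XXYXY   read _ → write Y, move right, go to q1
q1 | _YY[X]XYXY   read X → write _, move left, go to q1
q1 | _Y[Y]_XYXY   read Y → write X, move right, go to q3
q3 | _YX[_]XYXY   read _ → write Y, move right, go to q3
q3 | _YXY[X]YXY   read X → write Y, move left, go to q2
q2 | _YX[Y]YYXY   read Y → write X, move right, go to q1
q1 | _YXX[Y]YXY   read Y → write X, move right, go to q3
q3 | _YXXX[Y]XY   read Y → write X, move left, go to q0
q0 | _YXX[X]XXY   read X → write _, move left, go to q0
q0 | _YX[X]_XXY   read X → write _, move left, go to q0
q0 | _Y[X]__XXY   read X → write _, move left, go to q0
q0 | _[Y]___XXY   read Y → write X, move left, go to q1
q1 | [_]X___XXY   read _ → write Y, move right, go to q1
q1 | Y[X]___XXY   read X → write _, move left, go to q1
q1 | [Y]____XXY   read Y → write X, move right, go to q3
q3 | X[_]___XXY   read _ → write Y, move right, go to q3
q3 | XY[_]__XXY   read _ → write Y, move right, go to q3
q3 | XYY[_]_XXY   read _ → write Y, move right, go to q3
q3 | XYYY[_]XXY   read _ → write Y, move right, go to q3
q3 | XYYYY[X]XY   read X → write Y, move left, go to q2
q2 | XYYY[Y]YXY   read Y → write X, move right, go to q1
q1 | XYYYX[Y]XY   read Y → write X, move right, go to q3
q3 | XYYYXX[X]Y   read X → write Y, move left, go to q2
q2 | XYYYX[X]YY
Cell -1 holds Y when M halts.

Y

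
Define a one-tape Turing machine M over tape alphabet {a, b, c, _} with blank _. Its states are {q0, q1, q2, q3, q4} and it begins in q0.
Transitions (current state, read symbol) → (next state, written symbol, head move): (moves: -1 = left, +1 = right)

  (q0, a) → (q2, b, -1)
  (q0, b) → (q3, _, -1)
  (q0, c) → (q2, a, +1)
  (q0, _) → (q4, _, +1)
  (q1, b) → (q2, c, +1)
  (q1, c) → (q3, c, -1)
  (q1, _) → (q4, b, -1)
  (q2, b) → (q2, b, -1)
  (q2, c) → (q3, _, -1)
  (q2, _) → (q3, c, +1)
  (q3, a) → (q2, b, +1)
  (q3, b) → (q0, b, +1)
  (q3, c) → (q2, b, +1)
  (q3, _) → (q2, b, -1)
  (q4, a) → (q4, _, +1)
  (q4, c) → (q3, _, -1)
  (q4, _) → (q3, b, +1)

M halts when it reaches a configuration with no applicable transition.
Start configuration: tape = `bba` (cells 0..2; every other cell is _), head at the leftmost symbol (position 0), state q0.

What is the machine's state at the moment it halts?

q4

q0 | __[b]ba   read b → write _, move -1, go to q3
q3 | _[_]_ba   read _ → write b, move -1, go to q2
q2 | [_]b_ba   read _ → write c, move +1, go to q3
q3 | c[b]_ba   read b → write b, move +1, go to q0
q0 | cb[_]ba   read _ → write _, move +1, go to q4
q4 | cb_[b]a
No transition is defined for (q4, b); M halts in state q4.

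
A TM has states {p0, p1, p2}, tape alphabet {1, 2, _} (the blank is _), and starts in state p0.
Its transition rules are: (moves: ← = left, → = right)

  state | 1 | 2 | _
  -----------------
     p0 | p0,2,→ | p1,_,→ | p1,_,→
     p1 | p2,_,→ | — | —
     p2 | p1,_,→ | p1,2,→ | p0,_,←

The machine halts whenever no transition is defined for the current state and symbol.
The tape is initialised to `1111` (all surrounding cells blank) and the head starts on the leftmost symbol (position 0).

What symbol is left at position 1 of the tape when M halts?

p0 | [1]111__   read 1 → write 2, move →, go to p0
p0 | 2[1]11__   read 1 → write 2, move →, go to p0
p0 | 22[1]1__   read 1 → write 2, move →, go to p0
p0 | 222[1]__   read 1 → write 2, move →, go to p0
p0 | 2222[_]_   read _ → write _, move →, go to p1
p1 | 2222_[_]
Cell 1 holds 2 when M halts.

2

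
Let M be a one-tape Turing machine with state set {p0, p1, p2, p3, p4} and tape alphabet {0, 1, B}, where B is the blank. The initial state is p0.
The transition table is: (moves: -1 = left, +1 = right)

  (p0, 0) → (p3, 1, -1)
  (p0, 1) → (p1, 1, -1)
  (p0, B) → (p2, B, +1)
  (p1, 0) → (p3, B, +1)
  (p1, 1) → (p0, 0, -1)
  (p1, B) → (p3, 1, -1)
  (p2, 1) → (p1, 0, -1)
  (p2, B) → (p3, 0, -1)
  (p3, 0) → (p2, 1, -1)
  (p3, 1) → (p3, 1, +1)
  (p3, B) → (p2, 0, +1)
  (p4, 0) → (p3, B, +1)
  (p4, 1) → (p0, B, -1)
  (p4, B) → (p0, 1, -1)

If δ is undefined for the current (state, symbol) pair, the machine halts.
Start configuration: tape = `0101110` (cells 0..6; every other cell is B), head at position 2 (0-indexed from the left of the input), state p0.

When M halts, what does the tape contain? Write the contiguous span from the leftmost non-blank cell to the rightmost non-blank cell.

state=p0 head=2 tape=BB01[0]1110   (p0,0)→(p3,1,-1)
state=p3 head=1 tape=BB0[1]11110   (p3,1)→(p3,1,+1)
state=p3 head=2 tape=BB01[1]1110   (p3,1)→(p3,1,+1)
state=p3 head=3 tape=BB011[1]110   (p3,1)→(p3,1,+1)
state=p3 head=4 tape=BB0111[1]10   (p3,1)→(p3,1,+1)
state=p3 head=5 tape=BB01111[1]0   (p3,1)→(p3,1,+1)
state=p3 head=6 tape=BB011111[0]   (p3,0)→(p2,1,-1)
state=p2 head=5 tape=BB01111[1]1   (p2,1)→(p1,0,-1)
state=p1 head=4 tape=BB0111[1]01   (p1,1)→(p0,0,-1)
state=p0 head=3 tape=BB011[1]001   (p0,1)→(p1,1,-1)
state=p1 head=2 tape=BB01[1]1001   (p1,1)→(p0,0,-1)
state=p0 head=1 tape=BB0[1]01001   (p0,1)→(p1,1,-1)
state=p1 head=0 tape=BB[0]101001   (p1,0)→(p3,B,+1)
state=p3 head=1 tape=BBB[1]01001   (p3,1)→(p3,1,+1)
state=p3 head=2 tape=BBB1[0]1001   (p3,0)→(p2,1,-1)
state=p2 head=1 tape=BBB[1]11001   (p2,1)→(p1,0,-1)
state=p1 head=0 tape=BB[B]011001   (p1,B)→(p3,1,-1)
state=p3 head=-1 tape=B[B]1011001   (p3,B)→(p2,0,+1)
state=p2 head=0 tape=B0[1]011001   (p2,1)→(p1,0,-1)
state=p1 head=-1 tape=B[0]0011001   (p1,0)→(p3,B,+1)
state=p3 head=0 tape=BB[0]011001   (p3,0)→(p2,1,-1)
state=p2 head=-1 tape=B[B]1011001   (p2,B)→(p3,0,-1)
state=p3 head=-2 tape=[B]01011001   (p3,B)→(p2,0,+1)
state=p2 head=-1 tape=0[0]1011001
The non-blank tape span at halt is 001011001.

001011001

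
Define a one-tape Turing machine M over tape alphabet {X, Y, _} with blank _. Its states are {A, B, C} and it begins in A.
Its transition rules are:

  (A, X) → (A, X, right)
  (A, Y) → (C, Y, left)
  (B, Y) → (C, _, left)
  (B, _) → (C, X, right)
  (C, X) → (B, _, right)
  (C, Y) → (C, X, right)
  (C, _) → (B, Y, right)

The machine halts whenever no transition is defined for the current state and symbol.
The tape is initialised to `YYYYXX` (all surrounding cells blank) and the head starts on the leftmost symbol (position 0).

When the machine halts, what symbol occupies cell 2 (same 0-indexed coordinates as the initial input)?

A | _[Y]YYYXX   read Y → write Y, move left, go to C
C | [_]YYYYXX   read _ → write Y, move right, go to B
B | Y[Y]YYYXX   read Y → write _, move left, go to C
C | [Y]_YYYXX   read Y → write X, move right, go to C
C | X[_]YYYXX   read _ → write Y, move right, go to B
B | XY[Y]YYXX   read Y → write _, move left, go to C
C | X[Y]_YYXX   read Y → write X, move right, go to C
C | XX[_]YYXX   read _ → write Y, move right, go to B
B | XXY[Y]YXX   read Y → write _, move left, go to C
C | XX[Y]_YXX   read Y → write X, move right, go to C
C | XXX[_]YXX   read _ → write Y, move right, go to B
B | XXXY[Y]XX   read Y → write _, move left, go to C
C | XXX[Y]_XX   read Y → write X, move right, go to C
C | XXXX[_]XX   read _ → write Y, move right, go to B
B | XXXXY[X]X
Cell 2 holds X when M halts.

X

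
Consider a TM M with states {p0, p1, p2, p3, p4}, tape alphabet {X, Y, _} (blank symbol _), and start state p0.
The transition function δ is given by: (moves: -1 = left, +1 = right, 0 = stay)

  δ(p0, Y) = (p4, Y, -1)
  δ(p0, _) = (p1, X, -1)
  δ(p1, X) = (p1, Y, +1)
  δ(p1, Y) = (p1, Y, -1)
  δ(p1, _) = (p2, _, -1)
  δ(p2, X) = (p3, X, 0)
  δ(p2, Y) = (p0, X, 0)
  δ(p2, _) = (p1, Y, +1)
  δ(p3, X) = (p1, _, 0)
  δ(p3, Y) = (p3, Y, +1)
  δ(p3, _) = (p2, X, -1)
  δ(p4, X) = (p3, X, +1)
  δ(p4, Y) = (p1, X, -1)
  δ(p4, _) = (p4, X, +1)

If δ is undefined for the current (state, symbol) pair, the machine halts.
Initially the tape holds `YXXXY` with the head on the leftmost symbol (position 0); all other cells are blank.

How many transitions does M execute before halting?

18

state=p0 head=0 tape=___[Y]XXXY   (p0,Y)→(p4,Y,-1)
state=p4 head=-1 tape=__[_]YXXXY   (p4,_)→(p4,X,+1)
state=p4 head=0 tape=__X[Y]XXXY   (p4,Y)→(p1,X,-1)
state=p1 head=-1 tape=__[X]XXXXY   (p1,X)→(p1,Y,+1)
state=p1 head=0 tape=__Y[X]XXXY   (p1,X)→(p1,Y,+1)
state=p1 head=1 tape=__YY[X]XXY   (p1,X)→(p1,Y,+1)
state=p1 head=2 tape=__YYY[X]XY   (p1,X)→(p1,Y,+1)
state=p1 head=3 tape=__YYYY[X]Y   (p1,X)→(p1,Y,+1)
state=p1 head=4 tape=__YYYYY[Y]   (p1,Y)→(p1,Y,-1)
state=p1 head=3 tape=__YYYY[Y]Y   (p1,Y)→(p1,Y,-1)
state=p1 head=2 tape=__YYY[Y]YY   (p1,Y)→(p1,Y,-1)
state=p1 head=1 tape=__YY[Y]YYY   (p1,Y)→(p1,Y,-1)
state=p1 head=0 tape=__Y[Y]YYYY   (p1,Y)→(p1,Y,-1)
state=p1 head=-1 tape=__[Y]YYYYY   (p1,Y)→(p1,Y,-1)
state=p1 head=-2 tape=_[_]YYYYYY   (p1,_)→(p2,_,-1)
state=p2 head=-3 tape=[_]_YYYYYY   (p2,_)→(p1,Y,+1)
state=p1 head=-2 tape=Y[_]YYYYYY   (p1,_)→(p2,_,-1)
state=p2 head=-3 tape=[Y]_YYYYYY   (p2,Y)→(p0,X,0)
state=p0 head=-3 tape=[X]_YYYYYY
M halts after 18 transitions.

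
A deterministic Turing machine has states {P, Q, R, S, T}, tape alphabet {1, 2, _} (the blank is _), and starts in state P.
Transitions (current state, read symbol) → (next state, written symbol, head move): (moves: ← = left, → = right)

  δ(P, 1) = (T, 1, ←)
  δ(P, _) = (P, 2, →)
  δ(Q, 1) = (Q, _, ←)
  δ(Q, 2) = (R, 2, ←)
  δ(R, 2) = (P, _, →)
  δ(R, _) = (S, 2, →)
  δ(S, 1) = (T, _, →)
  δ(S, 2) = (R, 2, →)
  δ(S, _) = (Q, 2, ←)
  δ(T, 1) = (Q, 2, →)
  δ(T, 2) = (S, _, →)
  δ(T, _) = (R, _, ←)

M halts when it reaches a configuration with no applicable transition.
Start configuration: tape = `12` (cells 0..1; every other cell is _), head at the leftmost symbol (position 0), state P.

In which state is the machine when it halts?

Q

P | ___[1]2_   read 1 → write 1, move ←, go to T
T | __[_]12_   read _ → write _, move ←, go to R
R | _[_]_12_   read _ → write 2, move →, go to S
S | _2[_]12_   read _ → write 2, move ←, go to Q
Q | _[2]212_   read 2 → write 2, move ←, go to R
R | [_]2212_   read _ → write 2, move →, go to S
S | 2[2]212_   read 2 → write 2, move →, go to R
R | 22[2]12_   read 2 → write _, move →, go to P
P | 22_[1]2_   read 1 → write 1, move ←, go to T
T | 22[_]12_   read _ → write _, move ←, go to R
R | 2[2]_12_   read 2 → write _, move →, go to P
P | 2_[_]12_   read _ → write 2, move →, go to P
P | 2_2[1]2_   read 1 → write 1, move ←, go to T
T | 2_[2]12_   read 2 → write _, move →, go to S
S | 2__[1]2_   read 1 → write _, move →, go to T
T | 2___[2]_   read 2 → write _, move →, go to S
S | 2____[_]   read _ → write 2, move ←, go to Q
Q | 2___[_]2
No transition is defined for (Q, _); M halts in state Q.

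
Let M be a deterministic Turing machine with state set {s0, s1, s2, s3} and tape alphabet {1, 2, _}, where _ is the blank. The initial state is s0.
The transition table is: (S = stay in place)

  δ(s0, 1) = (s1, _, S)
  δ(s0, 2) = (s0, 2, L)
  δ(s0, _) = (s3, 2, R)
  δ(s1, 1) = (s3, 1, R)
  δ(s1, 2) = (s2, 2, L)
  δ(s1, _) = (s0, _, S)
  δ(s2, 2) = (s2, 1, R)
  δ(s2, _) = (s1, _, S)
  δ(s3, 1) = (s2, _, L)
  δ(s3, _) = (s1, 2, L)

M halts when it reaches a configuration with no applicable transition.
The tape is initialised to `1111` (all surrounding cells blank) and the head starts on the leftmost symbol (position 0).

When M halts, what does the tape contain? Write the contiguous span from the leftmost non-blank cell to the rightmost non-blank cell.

state=s0 head=0 tape=[1]111_   (s0,1)→(s1,_,S)
state=s1 head=0 tape=[_]111_   (s1,_)→(s0,_,S)
state=s0 head=0 tape=[_]111_   (s0,_)→(s3,2,R)
state=s3 head=1 tape=2[1]11_   (s3,1)→(s2,_,L)
state=s2 head=0 tape=[2]_11_   (s2,2)→(s2,1,R)
state=s2 head=1 tape=1[_]11_   (s2,_)→(s1,_,S)
state=s1 head=1 tape=1[_]11_   (s1,_)→(s0,_,S)
state=s0 head=1 tape=1[_]11_   (s0,_)→(s3,2,R)
state=s3 head=2 tape=12[1]1_   (s3,1)→(s2,_,L)
state=s2 head=1 tape=1[2]_1_   (s2,2)→(s2,1,R)
state=s2 head=2 tape=11[_]1_   (s2,_)→(s1,_,S)
state=s1 head=2 tape=11[_]1_   (s1,_)→(s0,_,S)
state=s0 head=2 tape=11[_]1_   (s0,_)→(s3,2,R)
state=s3 head=3 tape=112[1]_   (s3,1)→(s2,_,L)
state=s2 head=2 tape=11[2]__   (s2,2)→(s2,1,R)
state=s2 head=3 tape=111[_]_   (s2,_)→(s1,_,S)
state=s1 head=3 tape=111[_]_   (s1,_)→(s0,_,S)
state=s0 head=3 tape=111[_]_   (s0,_)→(s3,2,R)
state=s3 head=4 tape=1112[_]   (s3,_)→(s1,2,L)
state=s1 head=3 tape=111[2]2   (s1,2)→(s2,2,L)
state=s2 head=2 tape=11[1]22
The non-blank tape span at halt is 11122.

11122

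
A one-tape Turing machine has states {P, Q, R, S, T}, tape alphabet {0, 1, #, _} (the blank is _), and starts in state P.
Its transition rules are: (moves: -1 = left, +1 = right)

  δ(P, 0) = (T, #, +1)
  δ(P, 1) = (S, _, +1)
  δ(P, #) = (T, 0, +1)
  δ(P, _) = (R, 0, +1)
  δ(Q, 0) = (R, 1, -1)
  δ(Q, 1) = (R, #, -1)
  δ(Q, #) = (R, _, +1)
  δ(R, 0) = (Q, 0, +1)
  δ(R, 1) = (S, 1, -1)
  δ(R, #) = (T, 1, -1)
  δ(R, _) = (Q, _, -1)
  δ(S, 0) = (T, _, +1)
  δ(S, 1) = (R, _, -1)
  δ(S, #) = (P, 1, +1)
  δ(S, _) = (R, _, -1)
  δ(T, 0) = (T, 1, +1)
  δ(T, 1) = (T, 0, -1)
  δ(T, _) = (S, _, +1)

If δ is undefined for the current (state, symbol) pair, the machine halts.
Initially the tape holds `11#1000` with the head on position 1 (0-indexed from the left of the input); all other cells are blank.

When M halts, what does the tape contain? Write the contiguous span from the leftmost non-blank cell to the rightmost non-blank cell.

#_#__1#

state=P head=1 tape=__1[1]#1000__   (P,1)→(S,_,+1)
state=S head=2 tape=__1_[#]1000__   (S,#)→(P,1,+1)
state=P head=3 tape=__1_1[1]000__   (P,1)→(S,_,+1)
state=S head=4 tape=__1_1_[0]00__   (S,0)→(T,_,+1)
state=T head=5 tape=__1_1__[0]0__   (T,0)→(T,1,+1)
state=T head=6 tape=__1_1__1[0]__   (T,0)→(T,1,+1)
state=T head=7 tape=__1_1__11[_]_   (T,_)→(S,_,+1)
state=S head=8 tape=__1_1__11_[_]   (S,_)→(R,_,-1)
state=R head=7 tape=__1_1__11[_]_   (R,_)→(Q,_,-1)
state=Q head=6 tape=__1_1__1[1]__   (Q,1)→(R,#,-1)
state=R head=5 tape=__1_1__[1]#__   (R,1)→(S,1,-1)
state=S head=4 tape=__1_1_[_]1#__   (S,_)→(R,_,-1)
state=R head=3 tape=__1_1[_]_1#__   (R,_)→(Q,_,-1)
state=Q head=2 tape=__1_[1]__1#__   (Q,1)→(R,#,-1)
state=R head=1 tape=__1[_]#__1#__   (R,_)→(Q,_,-1)
state=Q head=0 tape=__[1]_#__1#__   (Q,1)→(R,#,-1)
state=R head=-1 tape=_[_]#_#__1#__   (R,_)→(Q,_,-1)
state=Q head=-2 tape=[_]_#_#__1#__
The non-blank tape span at halt is #_#__1#.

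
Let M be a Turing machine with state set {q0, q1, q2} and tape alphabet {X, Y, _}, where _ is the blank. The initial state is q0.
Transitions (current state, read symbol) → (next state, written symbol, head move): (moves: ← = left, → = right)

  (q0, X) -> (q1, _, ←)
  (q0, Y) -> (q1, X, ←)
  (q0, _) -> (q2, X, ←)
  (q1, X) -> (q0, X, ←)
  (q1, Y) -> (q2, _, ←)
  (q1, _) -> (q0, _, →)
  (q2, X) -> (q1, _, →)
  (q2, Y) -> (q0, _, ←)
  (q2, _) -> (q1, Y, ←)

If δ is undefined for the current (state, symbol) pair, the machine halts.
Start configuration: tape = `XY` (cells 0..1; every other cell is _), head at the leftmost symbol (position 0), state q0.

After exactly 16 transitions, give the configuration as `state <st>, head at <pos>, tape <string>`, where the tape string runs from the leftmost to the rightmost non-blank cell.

state q0, head at -2, tape XXY

state=q0 head=0 tape=___[X]Y   (q0,X)→(q1,_,←)
state=q1 head=-1 tape=__[_]_Y   (q1,_)→(q0,_,→)
state=q0 head=0 tape=___[_]Y   (q0,_)→(q2,X,←)
state=q2 head=-1 tape=__[_]XY   (q2,_)→(q1,Y,←)
state=q1 head=-2 tape=_[_]YXY   (q1,_)→(q0,_,→)
state=q0 head=-1 tape=__[Y]XY   (q0,Y)→(q1,X,←)
state=q1 head=-2 tape=_[_]XXY   (q1,_)→(q0,_,→)
state=q0 head=-1 tape=__[X]XY   (q0,X)→(q1,_,←)
state=q1 head=-2 tape=_[_]_XY   (q1,_)→(q0,_,→)
state=q0 head=-1 tape=__[_]XY   (q0,_)→(q2,X,←)
state=q2 head=-2 tape=_[_]XXY   (q2,_)→(q1,Y,←)
state=q1 head=-3 tape=[_]YXXY   (q1,_)→(q0,_,→)
state=q0 head=-2 tape=_[Y]XXY   (q0,Y)→(q1,X,←)
state=q1 head=-3 tape=[_]XXXY   (q1,_)→(q0,_,→)
state=q0 head=-2 tape=_[X]XXY   (q0,X)→(q1,_,←)
state=q1 head=-3 tape=[_]_XXY   (q1,_)→(q0,_,→)
state=q0 head=-2 tape=_[_]XXY
After 16 steps: state q0, head at -2, tape XXY.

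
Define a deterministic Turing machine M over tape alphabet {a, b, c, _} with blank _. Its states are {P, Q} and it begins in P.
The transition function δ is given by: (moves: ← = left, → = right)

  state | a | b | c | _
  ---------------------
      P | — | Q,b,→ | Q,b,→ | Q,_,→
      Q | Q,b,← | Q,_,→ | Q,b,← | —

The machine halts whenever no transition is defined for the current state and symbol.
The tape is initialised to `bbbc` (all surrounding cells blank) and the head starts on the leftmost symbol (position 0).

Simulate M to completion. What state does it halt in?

Q

P | [b]bbc   read b → write b, move →, go to Q
Q | b[b]bc   read b → write _, move →, go to Q
Q | b_[b]c   read b → write _, move →, go to Q
Q | b__[c]   read c → write b, move ←, go to Q
Q | b_[_]b
No transition is defined for (Q, _); M halts in state Q.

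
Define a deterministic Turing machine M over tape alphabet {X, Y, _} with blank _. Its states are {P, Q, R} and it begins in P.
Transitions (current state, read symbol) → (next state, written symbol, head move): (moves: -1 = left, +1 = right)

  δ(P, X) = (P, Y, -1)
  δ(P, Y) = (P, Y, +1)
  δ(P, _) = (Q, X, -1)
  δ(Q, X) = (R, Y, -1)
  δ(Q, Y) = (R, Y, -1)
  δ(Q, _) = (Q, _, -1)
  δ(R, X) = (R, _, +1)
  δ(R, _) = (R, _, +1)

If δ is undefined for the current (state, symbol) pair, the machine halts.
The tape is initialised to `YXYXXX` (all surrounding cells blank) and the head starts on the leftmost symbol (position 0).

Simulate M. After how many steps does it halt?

P | [Y]XYXXX_   read Y → write Y, move +1, go to P
P | Y[X]YXXX_   read X → write Y, move -1, go to P
P | [Y]YYXXX_   read Y → write Y, move +1, go to P
P | Y[Y]YXXX_   read Y → write Y, move +1, go to P
P | YY[Y]XXX_   read Y → write Y, move +1, go to P
P | YYY[X]XX_   read X → write Y, move -1, go to P
P | YY[Y]YXX_   read Y → write Y, move +1, go to P
P | YYY[Y]XX_   read Y → write Y, move +1, go to P
P | YYYY[X]X_   read X → write Y, move -1, go to P
P | YYY[Y]YX_   read Y → write Y, move +1, go to P
P | YYYY[Y]X_   read Y → write Y, move +1, go to P
P | YYYYY[X]_   read X → write Y, move -1, go to P
P | YYYY[Y]Y_   read Y → write Y, move +1, go to P
P | YYYYY[Y]_   read Y → write Y, move +1, go to P
P | YYYYYY[_]   read _ → write X, move -1, go to Q
Q | YYYYY[Y]X   read Y → write Y, move -1, go to R
R | YYYY[Y]YX
M halts after 16 transitions.

16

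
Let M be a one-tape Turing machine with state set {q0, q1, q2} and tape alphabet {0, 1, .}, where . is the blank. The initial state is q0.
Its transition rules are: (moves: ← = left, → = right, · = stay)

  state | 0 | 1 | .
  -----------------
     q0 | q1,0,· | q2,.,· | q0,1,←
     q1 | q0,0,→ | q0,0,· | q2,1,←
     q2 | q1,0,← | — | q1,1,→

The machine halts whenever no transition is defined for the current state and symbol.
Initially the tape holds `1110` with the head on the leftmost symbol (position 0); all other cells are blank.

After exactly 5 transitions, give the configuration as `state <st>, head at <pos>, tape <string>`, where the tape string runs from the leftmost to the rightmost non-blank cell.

state q0, head at 2, tape 1010

q0 | [1]110   read 1 → write ., move ·, go to q2
q2 | [.]110   read . → write 1, move →, go to q1
q1 | 1[1]10   read 1 → write 0, move ·, go to q0
q0 | 1[0]10   read 0 → write 0, move ·, go to q1
q1 | 1[0]10   read 0 → write 0, move →, go to q0
q0 | 10[1]0
After 5 steps: state q0, head at 2, tape 1010.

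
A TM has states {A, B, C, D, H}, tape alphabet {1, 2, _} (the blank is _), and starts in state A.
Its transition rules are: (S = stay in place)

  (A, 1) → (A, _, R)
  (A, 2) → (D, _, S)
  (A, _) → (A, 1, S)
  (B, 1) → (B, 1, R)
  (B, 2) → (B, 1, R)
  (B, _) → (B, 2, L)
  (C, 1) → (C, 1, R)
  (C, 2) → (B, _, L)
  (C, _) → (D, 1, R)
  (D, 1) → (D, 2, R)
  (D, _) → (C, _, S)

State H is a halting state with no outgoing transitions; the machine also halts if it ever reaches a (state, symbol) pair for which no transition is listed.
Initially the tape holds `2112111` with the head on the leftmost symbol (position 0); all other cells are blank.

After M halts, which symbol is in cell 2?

2

state=A head=0 tape=[2]112111   (A,2)→(D,_,S)
state=D head=0 tape=[_]112111   (D,_)→(C,_,S)
state=C head=0 tape=[_]112111   (C,_)→(D,1,R)
state=D head=1 tape=1[1]12111   (D,1)→(D,2,R)
state=D head=2 tape=12[1]2111   (D,1)→(D,2,R)
state=D head=3 tape=122[2]111
Cell 2 holds 2 when M halts.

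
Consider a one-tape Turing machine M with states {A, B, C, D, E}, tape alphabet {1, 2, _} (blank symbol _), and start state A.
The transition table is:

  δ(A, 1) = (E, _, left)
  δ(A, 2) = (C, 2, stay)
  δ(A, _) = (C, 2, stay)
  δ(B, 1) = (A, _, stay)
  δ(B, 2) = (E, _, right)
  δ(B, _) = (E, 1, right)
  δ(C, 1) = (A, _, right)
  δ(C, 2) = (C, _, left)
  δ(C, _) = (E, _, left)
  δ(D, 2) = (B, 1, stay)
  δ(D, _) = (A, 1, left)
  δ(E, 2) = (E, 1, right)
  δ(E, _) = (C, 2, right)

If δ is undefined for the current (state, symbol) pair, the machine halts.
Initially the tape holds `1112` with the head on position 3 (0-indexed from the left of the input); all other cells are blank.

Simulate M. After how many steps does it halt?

6

A | 111[2]   read 2 → write 2, move stay, go to C
C | 111[2]   read 2 → write _, move left, go to C
C | 11[1]_   read 1 → write _, move right, go to A
A | 11_[_]   read _ → write 2, move stay, go to C
C | 11_[2]   read 2 → write _, move left, go to C
C | 11[_]_   read _ → write _, move left, go to E
E | 1[1]__
M halts after 6 transitions.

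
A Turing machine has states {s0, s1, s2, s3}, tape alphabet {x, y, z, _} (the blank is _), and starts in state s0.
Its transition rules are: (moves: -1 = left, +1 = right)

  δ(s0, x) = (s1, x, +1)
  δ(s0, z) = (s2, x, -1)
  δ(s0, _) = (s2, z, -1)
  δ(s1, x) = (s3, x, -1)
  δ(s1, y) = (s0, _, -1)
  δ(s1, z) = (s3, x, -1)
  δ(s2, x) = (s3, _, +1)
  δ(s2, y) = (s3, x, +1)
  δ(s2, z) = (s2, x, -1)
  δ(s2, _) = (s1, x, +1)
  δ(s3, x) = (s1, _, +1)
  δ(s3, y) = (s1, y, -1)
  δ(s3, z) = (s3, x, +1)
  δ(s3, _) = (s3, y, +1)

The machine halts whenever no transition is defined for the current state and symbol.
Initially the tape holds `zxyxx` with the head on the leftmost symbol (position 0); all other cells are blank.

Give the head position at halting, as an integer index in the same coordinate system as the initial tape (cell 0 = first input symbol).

5

state=s0 head=0 tape=_[z]xyxx_   (s0,z)→(s2,x,-1)
state=s2 head=-1 tape=[_]xxyxx_   (s2,_)→(s1,x,+1)
state=s1 head=0 tape=x[x]xyxx_   (s1,x)→(s3,x,-1)
state=s3 head=-1 tape=[x]xxyxx_   (s3,x)→(s1,_,+1)
state=s1 head=0 tape=_[x]xyxx_   (s1,x)→(s3,x,-1)
state=s3 head=-1 tape=[_]xxyxx_   (s3,_)→(s3,y,+1)
state=s3 head=0 tape=y[x]xyxx_   (s3,x)→(s1,_,+1)
state=s1 head=1 tape=y_[x]yxx_   (s1,x)→(s3,x,-1)
state=s3 head=0 tape=y[_]xyxx_   (s3,_)→(s3,y,+1)
state=s3 head=1 tape=yy[x]yxx_   (s3,x)→(s1,_,+1)
state=s1 head=2 tape=yy_[y]xx_   (s1,y)→(s0,_,-1)
state=s0 head=1 tape=yy[_]_xx_   (s0,_)→(s2,z,-1)
state=s2 head=0 tape=y[y]z_xx_   (s2,y)→(s3,x,+1)
state=s3 head=1 tape=yx[z]_xx_   (s3,z)→(s3,x,+1)
state=s3 head=2 tape=yxx[_]xx_   (s3,_)→(s3,y,+1)
state=s3 head=3 tape=yxxy[x]x_   (s3,x)→(s1,_,+1)
state=s1 head=4 tape=yxxy_[x]_   (s1,x)→(s3,x,-1)
state=s3 head=3 tape=yxxy[_]x_   (s3,_)→(s3,y,+1)
state=s3 head=4 tape=yxxyy[x]_   (s3,x)→(s1,_,+1)
state=s1 head=5 tape=yxxyy_[_]
At halt the head is at cell 5.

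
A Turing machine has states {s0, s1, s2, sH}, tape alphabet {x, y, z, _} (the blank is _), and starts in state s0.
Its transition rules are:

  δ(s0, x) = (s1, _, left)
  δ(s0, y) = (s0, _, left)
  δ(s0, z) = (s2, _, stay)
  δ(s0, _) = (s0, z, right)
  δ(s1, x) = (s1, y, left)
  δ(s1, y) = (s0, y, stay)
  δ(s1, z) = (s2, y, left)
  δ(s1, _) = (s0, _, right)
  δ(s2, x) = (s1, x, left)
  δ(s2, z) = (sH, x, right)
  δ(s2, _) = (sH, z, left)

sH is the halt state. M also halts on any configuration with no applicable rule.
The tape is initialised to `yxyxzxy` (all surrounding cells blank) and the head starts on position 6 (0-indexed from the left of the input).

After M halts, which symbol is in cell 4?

state=s0 head=6 tape=_yxyxzx[y]   (s0,y)→(s0,_,left)
state=s0 head=5 tape=_yxyxz[x]_   (s0,x)→(s1,_,left)
state=s1 head=4 tape=_yxyx[z]__   (s1,z)→(s2,y,left)
state=s2 head=3 tape=_yxy[x]y__   (s2,x)→(s1,x,left)
state=s1 head=2 tape=_yx[y]xy__   (s1,y)→(s0,y,stay)
state=s0 head=2 tape=_yx[y]xy__   (s0,y)→(s0,_,left)
state=s0 head=1 tape=_y[x]_xy__   (s0,x)→(s1,_,left)
state=s1 head=0 tape=_[y]__xy__   (s1,y)→(s0,y,stay)
state=s0 head=0 tape=_[y]__xy__   (s0,y)→(s0,_,left)
state=s0 head=-1 tape=[_]___xy__   (s0,_)→(s0,z,right)
state=s0 head=0 tape=z[_]__xy__   (s0,_)→(s0,z,right)
state=s0 head=1 tape=zz[_]_xy__   (s0,_)→(s0,z,right)
state=s0 head=2 tape=zzz[_]xy__   (s0,_)→(s0,z,right)
state=s0 head=3 tape=zzzz[x]y__   (s0,x)→(s1,_,left)
state=s1 head=2 tape=zzz[z]_y__   (s1,z)→(s2,y,left)
state=s2 head=1 tape=zz[z]y_y__   (s2,z)→(sH,x,right)
state=sH head=2 tape=zzx[y]_y__
Cell 4 holds y when M halts.

y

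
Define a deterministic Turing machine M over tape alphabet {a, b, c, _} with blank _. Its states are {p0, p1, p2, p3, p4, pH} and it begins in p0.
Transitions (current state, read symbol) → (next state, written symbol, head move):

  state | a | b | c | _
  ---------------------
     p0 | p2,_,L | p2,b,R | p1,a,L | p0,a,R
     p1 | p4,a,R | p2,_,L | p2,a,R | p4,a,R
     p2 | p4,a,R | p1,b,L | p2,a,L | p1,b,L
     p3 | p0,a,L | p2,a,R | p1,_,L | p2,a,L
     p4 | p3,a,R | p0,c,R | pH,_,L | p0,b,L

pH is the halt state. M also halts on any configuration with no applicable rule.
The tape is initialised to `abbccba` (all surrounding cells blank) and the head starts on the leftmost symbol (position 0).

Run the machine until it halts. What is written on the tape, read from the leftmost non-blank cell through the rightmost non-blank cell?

p0 | __[a]bbccba   read a → write _, move L, go to p2
p2 | _[_]_bbccba   read _ → write b, move L, go to p1
p1 | [_]b_bbccba   read _ → write a, move R, go to p4
p4 | a[b]_bbccba   read b → write c, move R, go to p0
p0 | ac[_]bbccba   read _ → write a, move R, go to p0
p0 | aca[b]bccba   read b → write b, move R, go to p2
p2 | acab[b]ccba   read b → write b, move L, go to p1
p1 | aca[b]bccba   read b → write _, move L, go to p2
p2 | ac[a]_bccba   read a → write a, move R, go to p4
p4 | aca[_]bccba   read _ → write b, move L, go to p0
p0 | ac[a]bbccba   read a → write _, move L, go to p2
p2 | a[c]_bbccba   read c → write a, move L, go to p2
p2 | [a]a_bbccba   read a → write a, move R, go to p4
p4 | a[a]_bbccba   read a → write a, move R, go to p3
p3 | aa[_]bbccba   read _ → write a, move L, go to p2
p2 | a[a]abbccba   read a → write a, move R, go to p4
p4 | aa[a]bbccba   read a → write a, move R, go to p3
p3 | aaa[b]bccba   read b → write a, move R, go to p2
p2 | aaaa[b]ccba   read b → write b, move L, go to p1
p1 | aaa[a]bccba   read a → write a, move R, go to p4
p4 | aaaa[b]ccba   read b → write c, move R, go to p0
p0 | aaaac[c]cba   read c → write a, move L, go to p1
p1 | aaaa[c]acba   read c → write a, move R, go to p2
p2 | aaaaa[a]cba   read a → write a, move R, go to p4
p4 | aaaaaa[c]ba   read c → write _, move L, go to pH
pH | aaaaa[a]_ba
The non-blank tape span at halt is aaaaaa_ba.

aaaaaa_ba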